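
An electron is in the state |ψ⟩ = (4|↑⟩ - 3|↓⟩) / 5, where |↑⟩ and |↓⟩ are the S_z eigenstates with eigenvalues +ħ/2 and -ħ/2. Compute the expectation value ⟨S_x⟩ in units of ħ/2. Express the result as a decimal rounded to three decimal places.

⟨σ_x⟩ = 2 Re(a* b)/(|a|²+|b|²) with a = 4, b = -3.
a* b = -12, so ⟨σ_x⟩ = -24/25.
⟨S_x⟩ = (ħ/2)·⟨σ_x⟩.

-0.960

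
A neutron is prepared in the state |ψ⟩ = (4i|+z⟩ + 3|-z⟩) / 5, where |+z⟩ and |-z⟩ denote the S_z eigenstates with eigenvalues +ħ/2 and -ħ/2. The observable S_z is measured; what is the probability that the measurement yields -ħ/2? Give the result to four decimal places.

0.3600

The -ħ/2 outcome corresponds to |-z⟩. Its amplitude in |ψ⟩ is 3/5.
P = |3|² / 25 = 9/25.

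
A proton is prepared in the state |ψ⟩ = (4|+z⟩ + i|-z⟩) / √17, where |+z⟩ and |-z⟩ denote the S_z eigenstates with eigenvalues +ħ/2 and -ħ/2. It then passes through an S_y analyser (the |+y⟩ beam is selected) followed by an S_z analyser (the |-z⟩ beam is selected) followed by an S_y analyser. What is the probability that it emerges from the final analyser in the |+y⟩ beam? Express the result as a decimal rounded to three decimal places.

First analyser (S_y): P(|+y⟩) = |⟨+y|ψ⟩|² = 25/34.
After stage 1 the state is |+y⟩; P(|-z⟩) = |⟨-z|+y⟩|² = 1/2.
After stage 2 the state is |-z⟩; P(|+y⟩) = |⟨+y|-z⟩|² = 1/2.
Joint probability = 25/34 × 1/2 × 1/2 = 0.184.

0.184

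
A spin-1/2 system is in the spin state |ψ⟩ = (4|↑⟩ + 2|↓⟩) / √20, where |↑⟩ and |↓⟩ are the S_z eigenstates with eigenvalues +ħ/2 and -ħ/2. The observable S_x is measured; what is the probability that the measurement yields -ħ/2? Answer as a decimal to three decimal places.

0.100

|-x⟩ = (|↑⟩ - |↓⟩)/√2, so ⟨-x|ψ⟩ = (2) / (√2·√20).
P = |2|² / 40 = 4/40.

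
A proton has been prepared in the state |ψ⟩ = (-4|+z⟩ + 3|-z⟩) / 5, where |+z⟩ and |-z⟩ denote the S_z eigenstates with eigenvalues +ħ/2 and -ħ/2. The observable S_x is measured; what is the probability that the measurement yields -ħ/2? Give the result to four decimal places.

|-x⟩ = (|+z⟩ - |-z⟩)/√2, so ⟨-x|ψ⟩ = (-7) / (√2·5).
P = |-7|² / 50 = 49/50.

0.9800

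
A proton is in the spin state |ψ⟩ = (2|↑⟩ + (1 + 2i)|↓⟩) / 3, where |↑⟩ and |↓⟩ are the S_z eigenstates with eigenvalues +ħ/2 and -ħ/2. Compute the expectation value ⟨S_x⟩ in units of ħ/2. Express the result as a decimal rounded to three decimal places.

⟨σ_x⟩ = 2 Re(a* b)/(|a|²+|b|²) with a = 2, b = (1 + 2i).
a* b = (2 + 4i), so ⟨σ_x⟩ = 4/9.
⟨S_x⟩ = (ħ/2)·⟨σ_x⟩.

0.444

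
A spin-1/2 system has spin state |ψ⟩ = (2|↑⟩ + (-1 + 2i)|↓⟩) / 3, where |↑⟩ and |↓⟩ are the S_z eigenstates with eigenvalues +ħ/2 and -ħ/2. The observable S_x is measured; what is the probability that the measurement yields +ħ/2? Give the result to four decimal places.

0.2778

|+x⟩ = (|↑⟩ + |↓⟩)/√2, so ⟨+x|ψ⟩ = (1 + 2i) / (√2·3).
P = |1 + 2i|² / 18 = 5/18.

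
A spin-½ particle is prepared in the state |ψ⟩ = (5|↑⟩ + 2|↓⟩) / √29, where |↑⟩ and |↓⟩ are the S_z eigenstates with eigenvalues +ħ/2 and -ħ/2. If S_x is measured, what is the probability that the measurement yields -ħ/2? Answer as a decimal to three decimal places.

|-x⟩ = (|↑⟩ - |↓⟩)/√2, so ⟨-x|ψ⟩ = (3) / (√2·√29).
P = |3|² / 58 = 9/58.

0.155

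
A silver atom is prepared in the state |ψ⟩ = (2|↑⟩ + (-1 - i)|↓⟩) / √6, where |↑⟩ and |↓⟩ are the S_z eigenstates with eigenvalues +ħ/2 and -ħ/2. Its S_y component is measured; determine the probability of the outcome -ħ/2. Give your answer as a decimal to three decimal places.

0.833

|-y⟩ = (|↑⟩ - i|↓⟩)/√2, so ⟨-y|ψ⟩ = (3 - i) / (√2·√6).
P = |3 - i|² / 12 = 10/12.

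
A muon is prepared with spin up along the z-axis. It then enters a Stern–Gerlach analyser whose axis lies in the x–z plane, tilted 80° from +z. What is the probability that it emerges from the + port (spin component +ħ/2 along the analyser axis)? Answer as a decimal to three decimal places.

0.587

For spin-½, the probability of finding spin-up along an axis at angle θ to the initial spin direction is cos²(θ/2); spin-down is sin²(θ/2).
θ = 80°, so P = cos²(40°) ≈ 0.587.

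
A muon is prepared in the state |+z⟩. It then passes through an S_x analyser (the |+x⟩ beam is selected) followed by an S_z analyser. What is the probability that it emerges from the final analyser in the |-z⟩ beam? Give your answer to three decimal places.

First analyser (S_x): from |+z⟩, P(|+x⟩) = 1/2.
After stage 1 the state is |+x⟩; P(|-z⟩) = |⟨-z|+x⟩|² = 1/2.
Joint probability = 1/2 × 1/2 = 0.250.

0.250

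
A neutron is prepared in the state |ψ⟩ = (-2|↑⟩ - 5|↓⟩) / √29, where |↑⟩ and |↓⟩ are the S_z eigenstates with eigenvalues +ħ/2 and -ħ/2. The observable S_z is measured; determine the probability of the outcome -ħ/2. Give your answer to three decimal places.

The -ħ/2 outcome corresponds to |↓⟩. Its amplitude in |ψ⟩ is -5/√29.
P = |-5|² / 29 = 25/29.

0.862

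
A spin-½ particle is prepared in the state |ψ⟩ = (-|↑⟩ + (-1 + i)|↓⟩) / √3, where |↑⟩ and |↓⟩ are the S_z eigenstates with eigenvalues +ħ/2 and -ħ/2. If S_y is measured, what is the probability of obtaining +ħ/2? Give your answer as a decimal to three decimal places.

|+y⟩ = (|↑⟩ + i|↓⟩)/√2, so ⟨+y|ψ⟩ = (i) / (√2·√3).
P = |i|² / 6 = 1/6.

0.167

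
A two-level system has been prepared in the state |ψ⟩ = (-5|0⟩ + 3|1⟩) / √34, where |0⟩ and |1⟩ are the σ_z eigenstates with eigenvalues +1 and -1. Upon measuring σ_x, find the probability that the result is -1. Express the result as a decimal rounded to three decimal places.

|-x⟩ = (|0⟩ - |1⟩)/√2, so ⟨-x|ψ⟩ = (-8) / (√2·√34).
P = |-8|² / 68 = 64/68.

0.941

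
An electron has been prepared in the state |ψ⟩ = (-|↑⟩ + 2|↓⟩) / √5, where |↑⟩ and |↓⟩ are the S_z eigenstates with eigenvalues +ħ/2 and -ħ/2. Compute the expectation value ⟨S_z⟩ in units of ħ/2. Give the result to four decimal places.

-0.6000

⟨σ_z⟩ = |a|² - |b|² divided by |a|²+|b|², with a, b the |↑⟩, |↓⟩ amplitudes.
= (1 - 4)/5 = -3/5.
⟨S_z⟩ = (ħ/2)·⟨σ_z⟩.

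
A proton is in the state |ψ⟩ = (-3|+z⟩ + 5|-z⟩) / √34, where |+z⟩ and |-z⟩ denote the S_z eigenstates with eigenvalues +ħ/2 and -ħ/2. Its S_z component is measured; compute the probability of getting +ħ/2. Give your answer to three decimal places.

0.265

The +ħ/2 outcome corresponds to |+z⟩. Its amplitude in |ψ⟩ is -3/√34.
P = |-3|² / 34 = 9/34.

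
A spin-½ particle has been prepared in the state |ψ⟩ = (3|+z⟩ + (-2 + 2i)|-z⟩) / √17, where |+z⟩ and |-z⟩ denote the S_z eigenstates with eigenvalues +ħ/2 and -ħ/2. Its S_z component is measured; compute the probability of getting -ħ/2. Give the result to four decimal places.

0.4706

The -ħ/2 outcome corresponds to |-z⟩. Its amplitude in |ψ⟩ is (-2 + 2i)/√17.
P = |-2 + 2i|² / 17 = 8/17.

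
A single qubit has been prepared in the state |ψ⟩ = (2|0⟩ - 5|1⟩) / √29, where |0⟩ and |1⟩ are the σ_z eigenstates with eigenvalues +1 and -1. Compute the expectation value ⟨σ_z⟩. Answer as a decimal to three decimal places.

⟨σ_z⟩ = |a|² - |b|² divided by |a|²+|b|², with a, b the |0⟩, |1⟩ amplitudes.
= (4 - 25)/29 = -21/29.

-0.724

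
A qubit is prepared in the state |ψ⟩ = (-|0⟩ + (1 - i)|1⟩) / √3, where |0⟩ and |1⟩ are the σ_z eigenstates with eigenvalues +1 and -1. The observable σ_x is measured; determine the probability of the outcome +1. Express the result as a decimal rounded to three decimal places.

|+x⟩ = (|0⟩ + |1⟩)/√2, so ⟨+x|ψ⟩ = (-i) / (√2·√3).
P = |-i|² / 6 = 1/6.

0.167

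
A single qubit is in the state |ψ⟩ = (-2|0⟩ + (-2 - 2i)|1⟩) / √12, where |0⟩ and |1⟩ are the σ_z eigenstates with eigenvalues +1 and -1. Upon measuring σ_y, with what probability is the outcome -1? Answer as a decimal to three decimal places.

0.167

|-y⟩ = (|0⟩ - i|1⟩)/√2, so ⟨-y|ψ⟩ = (-2i) / (√2·√12).
P = |-2i|² / 24 = 4/24.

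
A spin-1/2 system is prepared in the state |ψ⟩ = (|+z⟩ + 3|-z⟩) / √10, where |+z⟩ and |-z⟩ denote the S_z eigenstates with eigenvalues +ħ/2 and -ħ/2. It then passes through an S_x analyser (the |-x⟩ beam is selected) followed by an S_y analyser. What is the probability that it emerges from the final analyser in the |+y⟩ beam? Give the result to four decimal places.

0.1000

First analyser (S_x): P(|-x⟩) = |⟨-x|ψ⟩|² = 4/20.
After stage 1 the state is |-x⟩; P(|+y⟩) = |⟨+y|-x⟩|² = 1/2.
Joint probability = 4/20 × 1/2 = 0.1000.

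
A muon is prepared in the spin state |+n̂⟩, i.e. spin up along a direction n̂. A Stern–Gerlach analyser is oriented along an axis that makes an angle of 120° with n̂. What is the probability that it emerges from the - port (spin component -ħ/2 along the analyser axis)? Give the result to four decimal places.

0.7500

For spin-½, the probability of finding spin-up along an axis at angle θ to the initial spin direction is cos²(θ/2); spin-down is sin²(θ/2).
θ = 120°, so P = sin²(60°) ≈ 0.7500.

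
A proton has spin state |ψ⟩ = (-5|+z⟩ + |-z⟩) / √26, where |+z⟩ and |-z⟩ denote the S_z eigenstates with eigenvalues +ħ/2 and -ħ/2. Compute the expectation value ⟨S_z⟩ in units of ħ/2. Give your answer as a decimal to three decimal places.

0.923

⟨σ_z⟩ = |a|² - |b|² divided by |a|²+|b|², with a, b the |+z⟩, |-z⟩ amplitudes.
= (25 - 1)/26 = 24/26.
⟨S_z⟩ = (ħ/2)·⟨σ_z⟩.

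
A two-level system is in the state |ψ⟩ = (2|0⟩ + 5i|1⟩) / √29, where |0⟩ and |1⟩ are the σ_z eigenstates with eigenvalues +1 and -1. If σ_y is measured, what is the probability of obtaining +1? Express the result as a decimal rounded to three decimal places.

0.845

|+y⟩ = (|0⟩ + i|1⟩)/√2, so ⟨+y|ψ⟩ = (7) / (√2·√29).
P = |7|² / 58 = 49/58.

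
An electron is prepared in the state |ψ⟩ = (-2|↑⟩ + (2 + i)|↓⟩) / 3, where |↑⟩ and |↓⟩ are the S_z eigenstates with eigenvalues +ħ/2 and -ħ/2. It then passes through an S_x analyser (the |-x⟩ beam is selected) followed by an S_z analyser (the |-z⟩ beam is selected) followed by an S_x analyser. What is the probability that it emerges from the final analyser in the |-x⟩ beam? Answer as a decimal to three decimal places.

First analyser (S_x): P(|-x⟩) = |⟨-x|ψ⟩|² = 17/18.
After stage 1 the state is |-x⟩; P(|-z⟩) = |⟨-z|-x⟩|² = 1/2.
After stage 2 the state is |-z⟩; P(|-x⟩) = |⟨-x|-z⟩|² = 1/2.
Joint probability = 17/18 × 1/2 × 1/2 = 0.236.

0.236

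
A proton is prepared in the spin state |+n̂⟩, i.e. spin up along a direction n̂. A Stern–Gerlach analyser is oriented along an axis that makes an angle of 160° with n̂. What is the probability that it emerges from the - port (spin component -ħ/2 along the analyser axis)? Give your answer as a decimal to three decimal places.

For spin-½, the probability of finding spin-up along an axis at angle θ to the initial spin direction is cos²(θ/2); spin-down is sin²(θ/2).
θ = 160°, so P = sin²(80°) ≈ 0.970.

0.970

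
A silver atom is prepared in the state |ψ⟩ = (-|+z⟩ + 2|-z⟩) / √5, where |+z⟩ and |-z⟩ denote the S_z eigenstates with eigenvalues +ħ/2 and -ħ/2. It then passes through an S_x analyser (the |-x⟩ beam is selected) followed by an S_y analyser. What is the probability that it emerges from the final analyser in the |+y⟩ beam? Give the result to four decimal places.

First analyser (S_x): P(|-x⟩) = |⟨-x|ψ⟩|² = 9/10.
After stage 1 the state is |-x⟩; P(|+y⟩) = |⟨+y|-x⟩|² = 1/2.
Joint probability = 9/10 × 1/2 = 0.4500.

0.4500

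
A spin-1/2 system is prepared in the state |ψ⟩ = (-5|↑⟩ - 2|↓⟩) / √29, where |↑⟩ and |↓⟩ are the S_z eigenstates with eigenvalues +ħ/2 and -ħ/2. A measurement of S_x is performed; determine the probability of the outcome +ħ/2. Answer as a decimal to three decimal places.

|+x⟩ = (|↑⟩ + |↓⟩)/√2, so ⟨+x|ψ⟩ = (-7) / (√2·√29).
P = |-7|² / 58 = 49/58.

0.845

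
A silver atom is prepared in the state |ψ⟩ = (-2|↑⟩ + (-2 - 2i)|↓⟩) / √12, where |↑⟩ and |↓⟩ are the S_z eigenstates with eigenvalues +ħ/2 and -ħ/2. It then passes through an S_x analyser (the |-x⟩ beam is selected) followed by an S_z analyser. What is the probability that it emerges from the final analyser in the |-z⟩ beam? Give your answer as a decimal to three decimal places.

0.083

First analyser (S_x): P(|-x⟩) = |⟨-x|ψ⟩|² = 4/24.
After stage 1 the state is |-x⟩; P(|-z⟩) = |⟨-z|-x⟩|² = 1/2.
Joint probability = 4/24 × 1/2 = 0.083.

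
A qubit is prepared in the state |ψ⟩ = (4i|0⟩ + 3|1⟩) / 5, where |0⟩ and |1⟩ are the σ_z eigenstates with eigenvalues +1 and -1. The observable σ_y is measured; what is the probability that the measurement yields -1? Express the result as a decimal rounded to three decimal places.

|-y⟩ = (|0⟩ - i|1⟩)/√2, so ⟨-y|ψ⟩ = (7i) / (√2·5).
P = |7i|² / 50 = 49/50.

0.980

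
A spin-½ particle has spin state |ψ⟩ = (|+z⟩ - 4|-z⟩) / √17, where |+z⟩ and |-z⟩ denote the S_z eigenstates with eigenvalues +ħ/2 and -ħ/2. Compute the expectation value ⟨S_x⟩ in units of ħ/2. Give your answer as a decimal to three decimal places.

⟨σ_x⟩ = 2 Re(a* b)/(|a|²+|b|²) with a = 1, b = -4.
a* b = -4, so ⟨σ_x⟩ = -8/17.
⟨S_x⟩ = (ħ/2)·⟨σ_x⟩.

-0.471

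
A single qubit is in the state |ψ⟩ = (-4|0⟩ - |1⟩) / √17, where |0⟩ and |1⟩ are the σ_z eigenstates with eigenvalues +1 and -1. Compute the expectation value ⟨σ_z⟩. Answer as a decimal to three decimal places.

⟨σ_z⟩ = |a|² - |b|² divided by |a|²+|b|², with a, b the |0⟩, |1⟩ amplitudes.
= (16 - 1)/17 = 15/17.

0.882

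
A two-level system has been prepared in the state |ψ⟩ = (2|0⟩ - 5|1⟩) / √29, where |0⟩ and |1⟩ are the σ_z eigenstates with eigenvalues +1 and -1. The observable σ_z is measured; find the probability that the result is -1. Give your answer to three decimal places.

0.862

The -1 outcome corresponds to |1⟩. Its amplitude in |ψ⟩ is -5/√29.
P = |-5|² / 29 = 25/29.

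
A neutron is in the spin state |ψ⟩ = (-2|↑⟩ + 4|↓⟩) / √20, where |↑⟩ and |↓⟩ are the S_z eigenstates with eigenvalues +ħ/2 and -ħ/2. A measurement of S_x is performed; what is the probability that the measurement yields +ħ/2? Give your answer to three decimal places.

|+x⟩ = (|↑⟩ + |↓⟩)/√2, so ⟨+x|ψ⟩ = (2) / (√2·√20).
P = |2|² / 40 = 4/40.

0.100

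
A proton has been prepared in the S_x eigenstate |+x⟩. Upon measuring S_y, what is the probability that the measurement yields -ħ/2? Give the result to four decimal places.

In the S_z basis, |+x⟩ = (|↑⟩ + |↓⟩)/√2 and |-y⟩ = (|↑⟩ - i|↓⟩)/√2.
|⟨-y|+x⟩|² = 1/2.

0.5000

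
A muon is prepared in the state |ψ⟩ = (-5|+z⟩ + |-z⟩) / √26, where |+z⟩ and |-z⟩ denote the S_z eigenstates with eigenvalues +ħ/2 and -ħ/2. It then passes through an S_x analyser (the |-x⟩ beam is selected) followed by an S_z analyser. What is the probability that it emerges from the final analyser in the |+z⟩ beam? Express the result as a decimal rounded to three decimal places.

First analyser (S_x): P(|-x⟩) = |⟨-x|ψ⟩|² = 36/52.
After stage 1 the state is |-x⟩; P(|+z⟩) = |⟨+z|-x⟩|² = 1/2.
Joint probability = 36/52 × 1/2 = 0.346.

0.346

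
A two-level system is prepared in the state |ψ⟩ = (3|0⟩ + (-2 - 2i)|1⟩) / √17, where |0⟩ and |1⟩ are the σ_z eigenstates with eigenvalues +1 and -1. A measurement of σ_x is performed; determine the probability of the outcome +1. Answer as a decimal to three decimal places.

0.147

|+x⟩ = (|0⟩ + |1⟩)/√2, so ⟨+x|ψ⟩ = (1 - 2i) / (√2·√17).
P = |1 - 2i|² / 34 = 5/34.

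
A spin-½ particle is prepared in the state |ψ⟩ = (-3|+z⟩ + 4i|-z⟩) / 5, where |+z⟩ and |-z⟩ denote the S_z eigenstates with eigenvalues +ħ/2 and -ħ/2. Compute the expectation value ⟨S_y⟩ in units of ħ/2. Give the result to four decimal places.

⟨σ_y⟩ = 2 Im(a* b)/(|a|²+|b|²) with a = -3, b = 4i.
a* b = -12i, so ⟨σ_y⟩ = -24/25.
⟨S_y⟩ = (ħ/2)·⟨σ_y⟩.

-0.9600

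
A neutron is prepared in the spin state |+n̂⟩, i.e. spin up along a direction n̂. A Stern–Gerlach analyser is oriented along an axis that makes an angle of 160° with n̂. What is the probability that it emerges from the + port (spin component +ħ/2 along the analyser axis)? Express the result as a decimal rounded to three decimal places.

0.030

For spin-½, the probability of finding spin-up along an axis at angle θ to the initial spin direction is cos²(θ/2); spin-down is sin²(θ/2).
θ = 160°, so P = cos²(80°) ≈ 0.030.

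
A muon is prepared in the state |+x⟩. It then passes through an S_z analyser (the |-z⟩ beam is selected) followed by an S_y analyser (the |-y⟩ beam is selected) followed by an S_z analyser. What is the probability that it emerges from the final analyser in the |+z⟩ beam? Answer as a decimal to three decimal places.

First analyser (S_z): from |+x⟩, P(|-z⟩) = 1/2.
After stage 1 the state is |-z⟩; P(|-y⟩) = |⟨-y|-z⟩|² = 1/2.
After stage 2 the state is |-y⟩; P(|+z⟩) = |⟨+z|-y⟩|² = 1/2.
Joint probability = 1/2 × 1/2 × 1/2 = 0.125.

0.125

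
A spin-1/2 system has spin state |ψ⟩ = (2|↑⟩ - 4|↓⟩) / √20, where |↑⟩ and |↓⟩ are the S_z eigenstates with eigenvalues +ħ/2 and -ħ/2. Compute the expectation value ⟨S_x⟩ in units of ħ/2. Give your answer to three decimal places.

-0.800

⟨σ_x⟩ = 2 Re(a* b)/(|a|²+|b|²) with a = 2, b = -4.
a* b = -8, so ⟨σ_x⟩ = -16/20.
⟨S_x⟩ = (ħ/2)·⟨σ_x⟩.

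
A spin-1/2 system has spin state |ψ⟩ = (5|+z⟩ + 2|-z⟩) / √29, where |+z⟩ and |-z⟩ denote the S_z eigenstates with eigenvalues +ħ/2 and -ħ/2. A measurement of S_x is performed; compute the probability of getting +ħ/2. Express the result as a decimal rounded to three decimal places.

0.845

|+x⟩ = (|+z⟩ + |-z⟩)/√2, so ⟨+x|ψ⟩ = (7) / (√2·√29).
P = |7|² / 58 = 49/58.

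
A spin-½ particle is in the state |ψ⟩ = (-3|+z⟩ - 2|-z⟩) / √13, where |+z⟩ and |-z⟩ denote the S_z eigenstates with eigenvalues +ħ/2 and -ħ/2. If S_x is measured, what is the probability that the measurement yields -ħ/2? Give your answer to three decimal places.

|-x⟩ = (|+z⟩ - |-z⟩)/√2, so ⟨-x|ψ⟩ = (-1) / (√2·√13).
P = |-1|² / 26 = 1/26.

0.038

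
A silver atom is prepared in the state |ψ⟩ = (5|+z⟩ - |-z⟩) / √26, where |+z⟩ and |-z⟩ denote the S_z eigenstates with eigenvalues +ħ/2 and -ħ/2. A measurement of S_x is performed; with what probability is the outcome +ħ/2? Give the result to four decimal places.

|+x⟩ = (|+z⟩ + |-z⟩)/√2, so ⟨+x|ψ⟩ = (4) / (√2·√26).
P = |4|² / 52 = 16/52.

0.3077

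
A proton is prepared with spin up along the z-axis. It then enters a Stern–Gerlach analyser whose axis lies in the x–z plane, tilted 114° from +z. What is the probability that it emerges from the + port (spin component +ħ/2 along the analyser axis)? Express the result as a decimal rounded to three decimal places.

For spin-½, the probability of finding spin-up along an axis at angle θ to the initial spin direction is cos²(θ/2); spin-down is sin²(θ/2).
θ = 114°, so P = cos²(57°) ≈ 0.297.

0.297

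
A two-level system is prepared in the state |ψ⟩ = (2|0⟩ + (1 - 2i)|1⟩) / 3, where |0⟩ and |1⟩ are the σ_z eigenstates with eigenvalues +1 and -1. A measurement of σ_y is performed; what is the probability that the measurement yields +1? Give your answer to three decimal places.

|+y⟩ = (|0⟩ + i|1⟩)/√2, so ⟨+y|ψ⟩ = (-i) / (√2·3).
P = |-i|² / 18 = 1/18.

0.056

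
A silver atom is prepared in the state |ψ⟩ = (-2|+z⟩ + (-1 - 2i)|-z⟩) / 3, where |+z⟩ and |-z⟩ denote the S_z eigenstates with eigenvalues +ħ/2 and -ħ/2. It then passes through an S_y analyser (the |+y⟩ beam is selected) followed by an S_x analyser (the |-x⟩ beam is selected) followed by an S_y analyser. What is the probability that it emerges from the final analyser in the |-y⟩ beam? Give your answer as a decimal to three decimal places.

First analyser (S_y): P(|+y⟩) = |⟨+y|ψ⟩|² = 17/18.
After stage 1 the state is |+y⟩; P(|-x⟩) = |⟨-x|+y⟩|² = 1/2.
After stage 2 the state is |-x⟩; P(|-y⟩) = |⟨-y|-x⟩|² = 1/2.
Joint probability = 17/18 × 1/2 × 1/2 = 0.236.

0.236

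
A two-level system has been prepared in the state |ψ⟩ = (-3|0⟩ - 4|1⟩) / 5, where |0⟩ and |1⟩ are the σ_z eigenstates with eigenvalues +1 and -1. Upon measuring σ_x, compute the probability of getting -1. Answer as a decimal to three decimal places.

0.020

|-x⟩ = (|0⟩ - |1⟩)/√2, so ⟨-x|ψ⟩ = (1) / (√2·5).
P = |1|² / 50 = 1/50.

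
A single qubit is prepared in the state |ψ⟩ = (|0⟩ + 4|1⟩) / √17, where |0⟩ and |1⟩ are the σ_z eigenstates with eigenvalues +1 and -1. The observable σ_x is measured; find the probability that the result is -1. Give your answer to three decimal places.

|-x⟩ = (|0⟩ - |1⟩)/√2, so ⟨-x|ψ⟩ = (-3) / (√2·√17).
P = |-3|² / 34 = 9/34.

0.265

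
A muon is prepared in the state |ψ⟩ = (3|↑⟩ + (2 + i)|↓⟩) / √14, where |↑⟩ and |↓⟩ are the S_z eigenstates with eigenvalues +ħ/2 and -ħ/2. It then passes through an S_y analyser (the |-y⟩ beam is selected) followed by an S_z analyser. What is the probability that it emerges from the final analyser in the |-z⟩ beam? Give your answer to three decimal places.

First analyser (S_y): P(|-y⟩) = |⟨-y|ψ⟩|² = 8/28.
After stage 1 the state is |-y⟩; P(|-z⟩) = |⟨-z|-y⟩|² = 1/2.
Joint probability = 8/28 × 1/2 = 0.143.

0.143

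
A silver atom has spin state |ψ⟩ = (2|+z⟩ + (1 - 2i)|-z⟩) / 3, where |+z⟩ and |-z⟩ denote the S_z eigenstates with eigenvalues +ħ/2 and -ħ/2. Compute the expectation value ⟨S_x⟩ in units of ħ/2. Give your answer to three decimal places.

⟨σ_x⟩ = 2 Re(a* b)/(|a|²+|b|²) with a = 2, b = (1 - 2i).
a* b = (2 - 4i), so ⟨σ_x⟩ = 4/9.
⟨S_x⟩ = (ħ/2)·⟨σ_x⟩.

0.444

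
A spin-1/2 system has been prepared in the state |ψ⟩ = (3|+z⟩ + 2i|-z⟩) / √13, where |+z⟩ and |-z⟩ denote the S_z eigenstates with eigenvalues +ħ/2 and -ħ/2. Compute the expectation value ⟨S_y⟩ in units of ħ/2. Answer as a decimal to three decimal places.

0.923

⟨σ_y⟩ = 2 Im(a* b)/(|a|²+|b|²) with a = 3, b = 2i.
a* b = 6i, so ⟨σ_y⟩ = 12/13.
⟨S_y⟩ = (ħ/2)·⟨σ_y⟩.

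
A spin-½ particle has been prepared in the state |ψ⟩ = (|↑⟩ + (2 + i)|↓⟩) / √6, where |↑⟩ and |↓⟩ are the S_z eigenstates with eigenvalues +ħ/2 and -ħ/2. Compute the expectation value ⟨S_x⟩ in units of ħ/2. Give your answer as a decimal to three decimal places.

0.667

⟨σ_x⟩ = 2 Re(a* b)/(|a|²+|b|²) with a = 1, b = (2 + i).
a* b = (2 + i), so ⟨σ_x⟩ = 4/6.
⟨S_x⟩ = (ħ/2)·⟨σ_x⟩.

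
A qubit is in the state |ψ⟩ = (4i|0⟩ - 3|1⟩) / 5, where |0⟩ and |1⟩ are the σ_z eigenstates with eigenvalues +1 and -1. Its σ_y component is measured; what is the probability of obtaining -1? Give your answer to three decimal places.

|-y⟩ = (|0⟩ - i|1⟩)/√2, so ⟨-y|ψ⟩ = (i) / (√2·5).
P = |i|² / 50 = 1/50.

0.020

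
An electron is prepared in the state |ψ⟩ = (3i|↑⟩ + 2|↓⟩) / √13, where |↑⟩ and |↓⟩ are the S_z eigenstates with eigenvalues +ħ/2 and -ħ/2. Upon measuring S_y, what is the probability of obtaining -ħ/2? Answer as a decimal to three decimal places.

|-y⟩ = (|↑⟩ - i|↓⟩)/√2, so ⟨-y|ψ⟩ = (5i) / (√2·√13).
P = |5i|² / 26 = 25/26.

0.962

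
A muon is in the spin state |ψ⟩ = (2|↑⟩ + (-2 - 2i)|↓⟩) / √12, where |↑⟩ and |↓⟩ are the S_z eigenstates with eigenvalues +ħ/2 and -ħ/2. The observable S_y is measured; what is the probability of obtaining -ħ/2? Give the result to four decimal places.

0.8333

|-y⟩ = (|↑⟩ - i|↓⟩)/√2, so ⟨-y|ψ⟩ = (4 - 2i) / (√2·√12).
P = |4 - 2i|² / 24 = 20/24.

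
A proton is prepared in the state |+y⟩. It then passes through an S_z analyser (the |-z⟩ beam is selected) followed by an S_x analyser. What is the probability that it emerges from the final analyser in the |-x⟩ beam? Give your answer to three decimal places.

First analyser (S_z): from |+y⟩, P(|-z⟩) = 1/2.
After stage 1 the state is |-z⟩; P(|-x⟩) = |⟨-x|-z⟩|² = 1/2.
Joint probability = 1/2 × 1/2 = 0.250.

0.250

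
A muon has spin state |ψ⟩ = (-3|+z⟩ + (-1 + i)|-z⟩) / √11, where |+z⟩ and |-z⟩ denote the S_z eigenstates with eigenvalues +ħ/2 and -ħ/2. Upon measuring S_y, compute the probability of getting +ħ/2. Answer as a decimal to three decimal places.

0.227

|+y⟩ = (|+z⟩ + i|-z⟩)/√2, so ⟨+y|ψ⟩ = (-2 + i) / (√2·√11).
P = |-2 + i|² / 22 = 5/22.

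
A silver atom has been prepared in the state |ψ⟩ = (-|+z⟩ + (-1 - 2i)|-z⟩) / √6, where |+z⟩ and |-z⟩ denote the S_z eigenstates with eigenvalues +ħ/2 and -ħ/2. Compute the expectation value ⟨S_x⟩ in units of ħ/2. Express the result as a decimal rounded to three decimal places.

⟨σ_x⟩ = 2 Re(a* b)/(|a|²+|b|²) with a = -1, b = (-1 - 2i).
a* b = (1 + 2i), so ⟨σ_x⟩ = 2/6.
⟨S_x⟩ = (ħ/2)·⟨σ_x⟩.

0.333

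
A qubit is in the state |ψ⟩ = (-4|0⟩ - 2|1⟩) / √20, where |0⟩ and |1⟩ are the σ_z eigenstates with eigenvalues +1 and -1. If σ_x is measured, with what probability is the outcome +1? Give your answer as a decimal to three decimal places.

0.900

|+x⟩ = (|0⟩ + |1⟩)/√2, so ⟨+x|ψ⟩ = (-6) / (√2·√20).
P = |-6|² / 40 = 36/40.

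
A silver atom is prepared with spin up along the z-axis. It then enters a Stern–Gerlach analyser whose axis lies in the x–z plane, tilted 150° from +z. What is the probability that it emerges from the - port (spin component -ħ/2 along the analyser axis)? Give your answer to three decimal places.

For spin-½, the probability of finding spin-up along an axis at angle θ to the initial spin direction is cos²(θ/2); spin-down is sin²(θ/2).
θ = 150°, so P = sin²(75°) ≈ 0.933.

0.933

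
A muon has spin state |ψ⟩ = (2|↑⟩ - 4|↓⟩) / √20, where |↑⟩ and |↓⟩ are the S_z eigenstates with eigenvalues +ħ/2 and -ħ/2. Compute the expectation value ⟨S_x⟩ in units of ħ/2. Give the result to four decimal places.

⟨σ_x⟩ = 2 Re(a* b)/(|a|²+|b|²) with a = 2, b = -4.
a* b = -8, so ⟨σ_x⟩ = -16/20.
⟨S_x⟩ = (ħ/2)·⟨σ_x⟩.

-0.8000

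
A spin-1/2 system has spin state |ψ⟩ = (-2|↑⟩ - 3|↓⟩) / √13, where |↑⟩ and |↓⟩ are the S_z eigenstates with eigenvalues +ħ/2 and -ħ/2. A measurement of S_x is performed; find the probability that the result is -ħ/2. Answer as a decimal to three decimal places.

0.038

|-x⟩ = (|↑⟩ - |↓⟩)/√2, so ⟨-x|ψ⟩ = (1) / (√2·√13).
P = |1|² / 26 = 1/26.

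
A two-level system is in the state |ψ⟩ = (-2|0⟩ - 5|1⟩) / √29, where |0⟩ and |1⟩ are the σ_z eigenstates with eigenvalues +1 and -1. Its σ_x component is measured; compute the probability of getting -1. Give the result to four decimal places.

0.1552

|-x⟩ = (|0⟩ - |1⟩)/√2, so ⟨-x|ψ⟩ = (3) / (√2·√29).
P = |3|² / 58 = 9/58.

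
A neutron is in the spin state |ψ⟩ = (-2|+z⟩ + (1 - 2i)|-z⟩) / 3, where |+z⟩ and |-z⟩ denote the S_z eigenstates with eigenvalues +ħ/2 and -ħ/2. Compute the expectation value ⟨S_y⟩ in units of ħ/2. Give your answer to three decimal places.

0.889

⟨σ_y⟩ = 2 Im(a* b)/(|a|²+|b|²) with a = -2, b = (1 - 2i).
a* b = (-2 + 4i), so ⟨σ_y⟩ = 8/9.
⟨S_y⟩ = (ħ/2)·⟨σ_y⟩.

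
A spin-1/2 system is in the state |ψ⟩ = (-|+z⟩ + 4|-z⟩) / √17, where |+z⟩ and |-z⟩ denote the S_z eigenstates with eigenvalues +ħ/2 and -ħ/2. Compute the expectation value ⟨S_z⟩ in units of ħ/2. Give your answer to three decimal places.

-0.882

⟨σ_z⟩ = |a|² - |b|² divided by |a|²+|b|², with a, b the |+z⟩, |-z⟩ amplitudes.
= (1 - 16)/17 = -15/17.
⟨S_z⟩ = (ħ/2)·⟨σ_z⟩.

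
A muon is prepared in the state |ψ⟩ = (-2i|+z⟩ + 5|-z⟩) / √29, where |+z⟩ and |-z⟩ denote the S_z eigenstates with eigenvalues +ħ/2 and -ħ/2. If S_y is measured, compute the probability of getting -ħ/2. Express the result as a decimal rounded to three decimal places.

|-y⟩ = (|+z⟩ - i|-z⟩)/√2, so ⟨-y|ψ⟩ = (3i) / (√2·√29).
P = |3i|² / 58 = 9/58.

0.155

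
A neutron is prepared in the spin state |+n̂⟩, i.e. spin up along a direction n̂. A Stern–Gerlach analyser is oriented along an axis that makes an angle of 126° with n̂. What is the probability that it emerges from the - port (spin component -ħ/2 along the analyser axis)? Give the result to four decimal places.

For spin-½, the probability of finding spin-up along an axis at angle θ to the initial spin direction is cos²(θ/2); spin-down is sin²(θ/2).
θ = 126°, so P = sin²(63°) ≈ 0.7939.

0.7939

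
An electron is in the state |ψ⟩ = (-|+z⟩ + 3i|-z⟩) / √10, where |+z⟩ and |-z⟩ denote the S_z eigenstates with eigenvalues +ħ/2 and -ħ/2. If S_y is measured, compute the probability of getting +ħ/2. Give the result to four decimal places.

0.2000

|+y⟩ = (|+z⟩ + i|-z⟩)/√2, so ⟨+y|ψ⟩ = (2) / (√2·√10).
P = |2|² / 20 = 4/20.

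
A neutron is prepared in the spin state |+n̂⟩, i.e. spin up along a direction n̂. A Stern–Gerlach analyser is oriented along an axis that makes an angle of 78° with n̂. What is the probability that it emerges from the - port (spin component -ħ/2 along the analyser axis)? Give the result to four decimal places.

For spin-½, the probability of finding spin-up along an axis at angle θ to the initial spin direction is cos²(θ/2); spin-down is sin²(θ/2).
θ = 78°, so P = sin²(39°) ≈ 0.3960.

0.3960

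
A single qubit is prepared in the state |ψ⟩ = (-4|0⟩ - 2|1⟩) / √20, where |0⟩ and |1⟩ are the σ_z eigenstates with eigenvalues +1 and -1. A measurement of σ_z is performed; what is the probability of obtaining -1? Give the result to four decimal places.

0.2000

The -1 outcome corresponds to |1⟩. Its amplitude in |ψ⟩ is -2/√20.
P = |-2|² / 20 = 4/20.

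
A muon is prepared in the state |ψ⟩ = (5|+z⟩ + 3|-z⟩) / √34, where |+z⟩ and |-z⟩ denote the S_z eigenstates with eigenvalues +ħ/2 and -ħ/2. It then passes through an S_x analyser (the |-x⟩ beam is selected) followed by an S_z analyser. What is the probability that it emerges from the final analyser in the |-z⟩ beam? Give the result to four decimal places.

First analyser (S_x): P(|-x⟩) = |⟨-x|ψ⟩|² = 4/68.
After stage 1 the state is |-x⟩; P(|-z⟩) = |⟨-z|-x⟩|² = 1/2.
Joint probability = 4/68 × 1/2 = 0.0294.

0.0294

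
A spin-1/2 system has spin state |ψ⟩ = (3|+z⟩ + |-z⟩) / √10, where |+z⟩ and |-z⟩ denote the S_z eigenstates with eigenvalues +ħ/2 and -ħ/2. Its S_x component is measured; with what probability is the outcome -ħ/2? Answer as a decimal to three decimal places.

0.200

|-x⟩ = (|+z⟩ - |-z⟩)/√2, so ⟨-x|ψ⟩ = (2) / (√2·√10).
P = |2|² / 20 = 4/20.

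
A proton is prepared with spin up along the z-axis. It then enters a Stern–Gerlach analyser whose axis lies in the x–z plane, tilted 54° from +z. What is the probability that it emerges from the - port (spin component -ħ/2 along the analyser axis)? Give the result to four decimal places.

0.2061

For spin-½, the probability of finding spin-up along an axis at angle θ to the initial spin direction is cos²(θ/2); spin-down is sin²(θ/2).
θ = 54°, so P = sin²(27°) ≈ 0.2061.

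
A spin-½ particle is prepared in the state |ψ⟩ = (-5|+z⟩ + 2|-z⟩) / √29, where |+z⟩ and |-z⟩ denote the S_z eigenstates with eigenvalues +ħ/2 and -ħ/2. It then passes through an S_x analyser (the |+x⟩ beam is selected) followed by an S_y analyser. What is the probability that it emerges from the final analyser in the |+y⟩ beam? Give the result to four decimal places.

First analyser (S_x): P(|+x⟩) = |⟨+x|ψ⟩|² = 9/58.
After stage 1 the state is |+x⟩; P(|+y⟩) = |⟨+y|+x⟩|² = 1/2.
Joint probability = 9/58 × 1/2 = 0.0776.

0.0776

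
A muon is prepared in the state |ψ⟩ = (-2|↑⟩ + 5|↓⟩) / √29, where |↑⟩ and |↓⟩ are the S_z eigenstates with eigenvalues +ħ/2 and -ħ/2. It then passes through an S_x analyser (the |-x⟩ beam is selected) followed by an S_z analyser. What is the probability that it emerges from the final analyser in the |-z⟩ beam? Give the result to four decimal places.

First analyser (S_x): P(|-x⟩) = |⟨-x|ψ⟩|² = 49/58.
After stage 1 the state is |-x⟩; P(|-z⟩) = |⟨-z|-x⟩|² = 1/2.
Joint probability = 49/58 × 1/2 = 0.4224.

0.4224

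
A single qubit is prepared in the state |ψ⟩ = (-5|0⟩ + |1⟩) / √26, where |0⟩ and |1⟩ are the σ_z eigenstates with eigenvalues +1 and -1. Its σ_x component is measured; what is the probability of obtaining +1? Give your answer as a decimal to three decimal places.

0.308

|+x⟩ = (|0⟩ + |1⟩)/√2, so ⟨+x|ψ⟩ = (-4) / (√2·√26).
P = |-4|² / 52 = 16/52.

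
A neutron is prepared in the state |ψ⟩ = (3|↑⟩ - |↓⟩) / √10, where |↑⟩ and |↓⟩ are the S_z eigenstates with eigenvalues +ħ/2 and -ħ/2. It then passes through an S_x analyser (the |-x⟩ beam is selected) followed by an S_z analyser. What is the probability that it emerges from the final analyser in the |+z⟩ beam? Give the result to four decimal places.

First analyser (S_x): P(|-x⟩) = |⟨-x|ψ⟩|² = 16/20.
After stage 1 the state is |-x⟩; P(|+z⟩) = |⟨+z|-x⟩|² = 1/2.
Joint probability = 16/20 × 1/2 = 0.4000.

0.4000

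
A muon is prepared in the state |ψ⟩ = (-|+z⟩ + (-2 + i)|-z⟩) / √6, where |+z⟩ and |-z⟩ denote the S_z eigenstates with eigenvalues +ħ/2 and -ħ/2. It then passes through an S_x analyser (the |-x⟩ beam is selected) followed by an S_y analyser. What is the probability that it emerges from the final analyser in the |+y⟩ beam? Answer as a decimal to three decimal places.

First analyser (S_x): P(|-x⟩) = |⟨-x|ψ⟩|² = 2/12.
After stage 1 the state is |-x⟩; P(|+y⟩) = |⟨+y|-x⟩|² = 1/2.
Joint probability = 2/12 × 1/2 = 0.083.

0.083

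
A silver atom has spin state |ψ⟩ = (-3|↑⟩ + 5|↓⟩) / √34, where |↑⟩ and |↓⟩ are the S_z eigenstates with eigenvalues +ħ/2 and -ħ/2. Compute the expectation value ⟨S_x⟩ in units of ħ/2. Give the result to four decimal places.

⟨σ_x⟩ = 2 Re(a* b)/(|a|²+|b|²) with a = -3, b = 5.
a* b = -15, so ⟨σ_x⟩ = -30/34.
⟨S_x⟩ = (ħ/2)·⟨σ_x⟩.

-0.8824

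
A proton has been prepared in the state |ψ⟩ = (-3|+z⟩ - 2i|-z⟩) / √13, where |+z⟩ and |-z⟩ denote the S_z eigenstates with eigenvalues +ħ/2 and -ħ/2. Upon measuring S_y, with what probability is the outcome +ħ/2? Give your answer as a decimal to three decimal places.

0.962

|+y⟩ = (|+z⟩ + i|-z⟩)/√2, so ⟨+y|ψ⟩ = (-5) / (√2·√13).
P = |-5|² / 26 = 25/26.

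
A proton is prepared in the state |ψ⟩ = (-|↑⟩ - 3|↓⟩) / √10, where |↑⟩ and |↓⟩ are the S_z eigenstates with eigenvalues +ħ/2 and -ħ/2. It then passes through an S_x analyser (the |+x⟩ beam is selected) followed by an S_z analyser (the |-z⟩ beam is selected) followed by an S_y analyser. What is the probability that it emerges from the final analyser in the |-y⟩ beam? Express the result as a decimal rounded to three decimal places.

0.200

First analyser (S_x): P(|+x⟩) = |⟨+x|ψ⟩|² = 16/20.
After stage 1 the state is |+x⟩; P(|-z⟩) = |⟨-z|+x⟩|² = 1/2.
After stage 2 the state is |-z⟩; P(|-y⟩) = |⟨-y|-z⟩|² = 1/2.
Joint probability = 16/20 × 1/2 × 1/2 = 0.200.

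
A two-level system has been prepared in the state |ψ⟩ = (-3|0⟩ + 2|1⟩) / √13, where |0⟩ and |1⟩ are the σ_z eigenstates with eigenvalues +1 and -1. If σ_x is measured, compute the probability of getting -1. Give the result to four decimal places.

|-x⟩ = (|0⟩ - |1⟩)/√2, so ⟨-x|ψ⟩ = (-5) / (√2·√13).
P = |-5|² / 26 = 25/26.

0.9615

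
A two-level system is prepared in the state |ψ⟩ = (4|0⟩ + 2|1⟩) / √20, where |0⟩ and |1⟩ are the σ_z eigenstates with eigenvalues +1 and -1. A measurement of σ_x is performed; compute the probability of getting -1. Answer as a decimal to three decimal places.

0.100

|-x⟩ = (|0⟩ - |1⟩)/√2, so ⟨-x|ψ⟩ = (2) / (√2·√20).
P = |2|² / 40 = 4/40.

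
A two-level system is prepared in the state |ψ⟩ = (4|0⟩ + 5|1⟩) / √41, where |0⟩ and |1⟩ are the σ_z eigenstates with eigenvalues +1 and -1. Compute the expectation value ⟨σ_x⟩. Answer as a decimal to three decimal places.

0.976

⟨σ_x⟩ = 2 Re(a* b)/(|a|²+|b|²) with a = 4, b = 5.
a* b = 20, so ⟨σ_x⟩ = 40/41.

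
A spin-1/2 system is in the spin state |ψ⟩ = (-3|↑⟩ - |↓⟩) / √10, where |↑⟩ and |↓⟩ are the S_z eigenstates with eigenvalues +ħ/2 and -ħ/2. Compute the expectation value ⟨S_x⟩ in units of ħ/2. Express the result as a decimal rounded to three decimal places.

0.600

⟨σ_x⟩ = 2 Re(a* b)/(|a|²+|b|²) with a = -3, b = -1.
a* b = 3, so ⟨σ_x⟩ = 6/10.
⟨S_x⟩ = (ħ/2)·⟨σ_x⟩.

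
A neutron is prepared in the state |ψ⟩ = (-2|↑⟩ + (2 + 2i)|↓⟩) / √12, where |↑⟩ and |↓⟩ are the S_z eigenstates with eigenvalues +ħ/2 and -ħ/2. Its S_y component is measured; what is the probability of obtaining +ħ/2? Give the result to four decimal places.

|+y⟩ = (|↑⟩ + i|↓⟩)/√2, so ⟨+y|ψ⟩ = (-2i) / (√2·√12).
P = |-2i|² / 24 = 4/24.

0.1667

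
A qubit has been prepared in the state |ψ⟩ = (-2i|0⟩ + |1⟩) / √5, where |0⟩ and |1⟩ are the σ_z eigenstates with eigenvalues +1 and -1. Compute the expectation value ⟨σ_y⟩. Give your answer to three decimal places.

0.800

⟨σ_y⟩ = 2 Im(a* b)/(|a|²+|b|²) with a = -2i, b = 1.
a* b = 2i, so ⟨σ_y⟩ = 4/5.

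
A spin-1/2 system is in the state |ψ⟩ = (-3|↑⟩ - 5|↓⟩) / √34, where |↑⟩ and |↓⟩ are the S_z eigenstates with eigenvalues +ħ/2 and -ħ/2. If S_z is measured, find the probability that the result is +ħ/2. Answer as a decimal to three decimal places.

The +ħ/2 outcome corresponds to |↑⟩. Its amplitude in |ψ⟩ is -3/√34.
P = |-3|² / 34 = 9/34.

0.265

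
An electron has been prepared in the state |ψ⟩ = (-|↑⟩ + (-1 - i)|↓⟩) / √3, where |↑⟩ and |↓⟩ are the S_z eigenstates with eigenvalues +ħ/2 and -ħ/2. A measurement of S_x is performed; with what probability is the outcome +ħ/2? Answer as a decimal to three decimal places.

0.833

|+x⟩ = (|↑⟩ + |↓⟩)/√2, so ⟨+x|ψ⟩ = (-2 - i) / (√2·√3).
P = |-2 - i|² / 6 = 5/6.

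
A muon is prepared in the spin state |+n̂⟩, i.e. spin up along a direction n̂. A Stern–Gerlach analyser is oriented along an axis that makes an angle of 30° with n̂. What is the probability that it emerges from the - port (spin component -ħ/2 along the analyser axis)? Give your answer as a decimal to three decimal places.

For spin-½, the probability of finding spin-up along an axis at angle θ to the initial spin direction is cos²(θ/2); spin-down is sin²(θ/2).
θ = 30°, so P = sin²(15°) ≈ 0.067.

0.067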